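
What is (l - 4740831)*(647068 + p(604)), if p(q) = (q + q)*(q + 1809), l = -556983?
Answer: -18870665129208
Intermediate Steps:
p(q) = 2*q*(1809 + q) (p(q) = (2*q)*(1809 + q) = 2*q*(1809 + q))
(l - 4740831)*(647068 + p(604)) = (-556983 - 4740831)*(647068 + 2*604*(1809 + 604)) = -5297814*(647068 + 2*604*2413) = -5297814*(647068 + 2914904) = -5297814*3561972 = -18870665129208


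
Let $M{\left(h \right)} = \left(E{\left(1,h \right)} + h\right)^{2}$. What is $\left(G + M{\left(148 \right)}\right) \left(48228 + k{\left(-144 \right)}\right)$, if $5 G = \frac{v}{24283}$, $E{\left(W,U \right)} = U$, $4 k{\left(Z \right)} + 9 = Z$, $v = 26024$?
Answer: $\frac{73234119099642}{17345} \approx 4.2222 \cdot 10^{9}$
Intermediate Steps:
$k{\left(Z \right)} = - \frac{9}{4} + \frac{Z}{4}$
$M{\left(h \right)} = 4 h^{2}$ ($M{\left(h \right)} = \left(h + h\right)^{2} = \left(2 h\right)^{2} = 4 h^{2}$)
$G = \frac{26024}{121415}$ ($G = \frac{26024 \cdot \frac{1}{24283}}{5} = \frac{1}{5} \cdot \frac{26024}{24283} = \frac{26024}{121415} \approx 0.21434$)
$\left(G + M{\left(148 \right)}\right) \left(48228 + k{\left(-144 \right)}\right) = \left(\frac{26024}{121415} + 4 \cdot 148^{2}\right) \left(48228 + \left(- \frac{9}{4} + \frac{1}{4} \left(-144\right)\right)\right) = \left(\frac{26024}{121415} + 4 \cdot 21904\right) \left(48228 - \frac{153}{4}\right) = \left(\frac{26024}{121415} + 87616\right) \left(48228 - \frac{153}{4}\right) = \frac{10637922664}{121415} \cdot \frac{192759}{4} = \frac{73234119099642}{17345}$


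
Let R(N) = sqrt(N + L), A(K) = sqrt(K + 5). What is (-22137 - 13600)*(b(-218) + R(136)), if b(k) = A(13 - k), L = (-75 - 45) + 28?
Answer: -71474*sqrt(11) - 71474*sqrt(59) ≈ -7.8606e+5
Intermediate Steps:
A(K) = sqrt(5 + K)
L = -92 (L = -120 + 28 = -92)
b(k) = sqrt(18 - k) (b(k) = sqrt(5 + (13 - k)) = sqrt(18 - k))
R(N) = sqrt(-92 + N) (R(N) = sqrt(N - 92) = sqrt(-92 + N))
(-22137 - 13600)*(b(-218) + R(136)) = (-22137 - 13600)*(sqrt(18 - 1*(-218)) + sqrt(-92 + 136)) = -35737*(sqrt(18 + 218) + sqrt(44)) = -35737*(sqrt(236) + 2*sqrt(11)) = -35737*(2*sqrt(59) + 2*sqrt(11)) = -35737*(2*sqrt(11) + 2*sqrt(59)) = -71474*sqrt(11) - 71474*sqrt(59)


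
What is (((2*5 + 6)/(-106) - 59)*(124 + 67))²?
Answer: 358543476225/2809 ≈ 1.2764e+8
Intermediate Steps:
(((2*5 + 6)/(-106) - 59)*(124 + 67))² = (((10 + 6)*(-1/106) - 59)*191)² = ((16*(-1/106) - 59)*191)² = ((-8/53 - 59)*191)² = (-3135/53*191)² = (-598785/53)² = 358543476225/2809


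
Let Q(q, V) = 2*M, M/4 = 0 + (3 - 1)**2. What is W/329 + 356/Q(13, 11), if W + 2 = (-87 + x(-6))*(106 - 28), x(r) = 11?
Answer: -18159/2632 ≈ -6.8993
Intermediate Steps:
M = 16 (M = 4*(0 + (3 - 1)**2) = 4*(0 + 2**2) = 4*(0 + 4) = 4*4 = 16)
Q(q, V) = 32 (Q(q, V) = 2*16 = 32)
W = -5930 (W = -2 + (-87 + 11)*(106 - 28) = -2 - 76*78 = -2 - 5928 = -5930)
W/329 + 356/Q(13, 11) = -5930/329 + 356/32 = -5930*1/329 + 356*(1/32) = -5930/329 + 89/8 = -18159/2632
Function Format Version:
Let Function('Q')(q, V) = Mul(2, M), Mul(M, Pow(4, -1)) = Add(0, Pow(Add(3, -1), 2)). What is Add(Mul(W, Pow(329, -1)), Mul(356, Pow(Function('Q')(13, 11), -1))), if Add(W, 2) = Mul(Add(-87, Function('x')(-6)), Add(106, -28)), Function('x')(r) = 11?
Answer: Rational(-18159, 2632) ≈ -6.8993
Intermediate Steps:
M = 16 (M = Mul(4, Add(0, Pow(Add(3, -1), 2))) = Mul(4, Add(0, Pow(2, 2))) = Mul(4, Add(0, 4)) = Mul(4, 4) = 16)
Function('Q')(q, V) = 32 (Function('Q')(q, V) = Mul(2, 16) = 32)
W = -5930 (W = Add(-2, Mul(Add(-87, 11), Add(106, -28))) = Add(-2, Mul(-76, 78)) = Add(-2, -5928) = -5930)
Add(Mul(W, Pow(329, -1)), Mul(356, Pow(Function('Q')(13, 11), -1))) = Add(Mul(-5930, Pow(329, -1)), Mul(356, Pow(32, -1))) = Add(Mul(-5930, Rational(1, 329)), Mul(356, Rational(1, 32))) = Add(Rational(-5930, 329), Rational(89, 8)) = Rational(-18159, 2632)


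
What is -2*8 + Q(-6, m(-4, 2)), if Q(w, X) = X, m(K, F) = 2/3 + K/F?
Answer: -52/3 ≈ -17.333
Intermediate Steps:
m(K, F) = 2/3 + K/F (m(K, F) = 2*(1/3) + K/F = 2/3 + K/F)
-2*8 + Q(-6, m(-4, 2)) = -2*8 + (2/3 - 4/2) = -16 + (2/3 - 4*1/2) = -16 + (2/3 - 2) = -16 - 4/3 = -52/3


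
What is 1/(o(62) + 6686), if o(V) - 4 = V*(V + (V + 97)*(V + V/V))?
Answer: 1/631588 ≈ 1.5833e-6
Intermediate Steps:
o(V) = 4 + V*(V + (1 + V)*(97 + V)) (o(V) = 4 + V*(V + (V + 97)*(V + V/V)) = 4 + V*(V + (97 + V)*(V + 1)) = 4 + V*(V + (97 + V)*(1 + V)) = 4 + V*(V + (1 + V)*(97 + V)))
1/(o(62) + 6686) = 1/((4 + 62³ + 97*62 + 99*62²) + 6686) = 1/((4 + 238328 + 6014 + 99*3844) + 6686) = 1/((4 + 238328 + 6014 + 380556) + 6686) = 1/(624902 + 6686) = 1/631588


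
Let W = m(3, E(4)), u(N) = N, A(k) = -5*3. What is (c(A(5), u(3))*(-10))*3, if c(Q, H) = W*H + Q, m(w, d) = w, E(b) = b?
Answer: 180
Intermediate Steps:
A(k) = -15
W = 3
c(Q, H) = Q + 3*H (c(Q, H) = 3*H + Q = Q + 3*H)
(c(A(5), u(3))*(-10))*3 = ((-15 + 3*3)*(-10))*3 = ((-15 + 9)*(-10))*3 = -6*(-10)*3 = 60*3 = 180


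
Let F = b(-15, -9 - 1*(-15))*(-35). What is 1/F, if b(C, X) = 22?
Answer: -1/770 ≈ -0.0012987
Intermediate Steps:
F = -770 (F = 22*(-35) = -770)
1/F = 1/(-770) = -1/770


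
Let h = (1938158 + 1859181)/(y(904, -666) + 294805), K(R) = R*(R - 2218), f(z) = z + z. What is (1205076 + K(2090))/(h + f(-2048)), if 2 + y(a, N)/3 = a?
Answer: -278933223116/1214807717 ≈ -229.61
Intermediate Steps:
f(z) = 2*z
y(a, N) = -6 + 3*a
K(R) = R*(-2218 + R)
h = 3797339/297511 (h = (1938158 + 1859181)/((-6 + 3*904) + 294805) = 3797339/((-6 + 2712) + 294805) = 3797339/(2706 + 294805) = 3797339/297511 ≈ 12.764)
(1205076 + K(2090))/(h + f(-2048)) = (1205076 + 2090*(-2218 + 2090))/(3797339/297511 + 2*(-2048)) = (1205076 + 2090*(-128))/(3797339/297511 - 4096) = (1205076 - 267520)/(-1214807717/297511) = 937556*(-297511/1214807717) = -278933223116/1214807717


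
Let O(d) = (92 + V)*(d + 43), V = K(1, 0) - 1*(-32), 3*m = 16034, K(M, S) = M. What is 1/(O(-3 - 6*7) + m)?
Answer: 3/15284 ≈ 0.00019628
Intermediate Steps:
m = 16034/3 (m = (⅓)*16034 = 16034/3 ≈ 5344.7)
V = 33 (V = 1 - 1*(-32) = 1 + 32 = 33)
O(d) = 5375 + 125*d (O(d) = (92 + 33)*(d + 43) = 125*(43 + d) = 5375 + 125*d)
1/(O(-3 - 6*7) + m) = 1/((5375 + 125*(-3 - 6*7)) + 16034/3) = 1/((5375 + 125*(-3 - 42)) + 16034/3) = 1/((5375 + 125*(-45)) + 16034/3) = 1/((5375 - 5625) + 16034/3) = 1/(-250 + 16034/3) = 1/(15284/3) = 3/15284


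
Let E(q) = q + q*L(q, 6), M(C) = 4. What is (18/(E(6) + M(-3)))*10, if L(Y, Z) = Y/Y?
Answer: 45/4 ≈ 11.250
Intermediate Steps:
L(Y, Z) = 1
E(q) = 2*q (E(q) = q + q*1 = q + q = 2*q)
(18/(E(6) + M(-3)))*10 = (18/(2*6 + 4))*10 = (18/(12 + 4))*10 = (18/16)*10 = (18*(1/16))*10 = (9/8)*10 = 45/4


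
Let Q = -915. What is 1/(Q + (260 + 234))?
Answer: -1/421 ≈ -0.0023753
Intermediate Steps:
1/(Q + (260 + 234)) = 1/(-915 + (260 + 234)) = 1/(-915 + 494) = 1/(-421) = -1/421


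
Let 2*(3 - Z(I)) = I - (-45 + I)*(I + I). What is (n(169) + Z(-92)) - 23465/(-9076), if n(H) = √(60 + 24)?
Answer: 114862093/9076 + 2*√21 ≈ 12665.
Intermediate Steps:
n(H) = 2*√21 (n(H) = √84 = 2*√21)
Z(I) = 3 - I/2 + I*(-45 + I) (Z(I) = 3 - (I - (-45 + I)*(I + I))/2 = 3 - (I - (-45 + I)*2*I)/2 = 3 - (I - 2*I*(-45 + I))/2 = 3 + (-I/2 + I*(-45 + I)) = 3 - I/2 + I*(-45 + I))
(n(169) + Z(-92)) - 23465/(-9076) = (2*√21 + (3 + (-92)² - 91/2*(-92))) - 23465/(-9076) = (2*√21 + (3 + 8464 + 4186)) - 23465*(-1/9076) = (2*√21 + 12653) + 23465/9076 = (12653 + 2*√21) + 23465/9076 = 114862093/9076 + 2*√21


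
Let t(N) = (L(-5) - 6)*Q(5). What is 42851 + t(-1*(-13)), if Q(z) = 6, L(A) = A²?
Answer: 42965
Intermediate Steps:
t(N) = 114 (t(N) = ((-5)² - 6)*6 = (25 - 6)*6 = 19*6 = 114)
42851 + t(-1*(-13)) = 42851 + 114 = 42965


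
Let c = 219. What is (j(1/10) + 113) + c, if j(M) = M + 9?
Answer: 3411/10 ≈ 341.10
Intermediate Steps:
j(M) = 9 + M
(j(1/10) + 113) + c = ((9 + 1/10) + 113) + 219 = ((9 + ⅒) + 113) + 219 = (91/10 + 113) + 219 = 1221/10 + 219 = 3411/10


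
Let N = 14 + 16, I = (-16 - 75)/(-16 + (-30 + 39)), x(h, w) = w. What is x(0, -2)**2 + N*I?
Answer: 394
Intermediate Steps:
I = 13 (I = -91/(-16 + 9) = -91/(-7) = -91*(-1/7) = 13)
N = 30
x(0, -2)**2 + N*I = (-2)**2 + 30*13 = 4 + 390 = 394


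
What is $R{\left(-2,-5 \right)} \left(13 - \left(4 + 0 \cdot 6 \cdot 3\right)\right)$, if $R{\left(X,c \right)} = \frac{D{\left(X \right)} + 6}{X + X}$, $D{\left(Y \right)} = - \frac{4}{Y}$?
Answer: $-18$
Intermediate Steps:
$R{\left(X,c \right)} = \frac{6 - \frac{4}{X}}{2 X}$ ($R{\left(X,c \right)} = \frac{- \frac{4}{X} + 6}{X + X} = \frac{6 - \frac{4}{X}}{2 X}$)
$R{\left(-2,-5 \right)} \left(13 - \left(4 + 0 \cdot 6 \cdot 3\right)\right) = \frac{-2 + 3 \left(-2\right)}{4} \left(13 - \left(4 + 0 \cdot 6 \cdot 3\right)\right) = \frac{-2 - 6}{4} \left(13 + \left(-4 + 0 \cdot 18\right)\right) = \frac{1}{4} \left(-8\right) \left(13 + \left(-4 + 0\right)\right) = - 2 \left(13 - 4\right) = \left(-2\right) 9 = -18$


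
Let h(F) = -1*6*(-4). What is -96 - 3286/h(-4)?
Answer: -2795/12 ≈ -232.92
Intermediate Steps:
h(F) = 24 (h(F) = -6*(-4) = 24)
-96 - 3286/h(-4) = -96 - 3286/24 = -96 - 106*31/24 = -96 - 1643/12 = -2795/12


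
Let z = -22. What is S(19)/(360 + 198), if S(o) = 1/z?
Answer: -1/12276 ≈ -8.1460e-5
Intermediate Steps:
S(o) = -1/22 (S(o) = 1/(-22) = -1/22)
S(19)/(360 + 198) = -1/(22*(360 + 198)) = -1/22/558 = -1/22*1/558 = -1/12276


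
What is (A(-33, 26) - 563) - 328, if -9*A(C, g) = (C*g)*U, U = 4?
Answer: -1529/3 ≈ -509.67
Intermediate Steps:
A(C, g) = -4*C*g/9 (A(C, g) = -C*g*4/9 = -4*C*g/9)
(A(-33, 26) - 563) - 328 = (-4/9*(-33)*26 - 563) - 328 = (1144/3 - 563) - 328 = -545/3 - 328 = -1529/3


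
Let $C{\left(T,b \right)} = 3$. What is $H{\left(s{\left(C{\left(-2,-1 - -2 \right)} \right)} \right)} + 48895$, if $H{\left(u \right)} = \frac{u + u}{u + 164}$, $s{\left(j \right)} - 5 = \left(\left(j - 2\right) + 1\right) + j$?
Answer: $\frac{4253875}{87} \approx 48895.0$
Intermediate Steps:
$s{\left(j \right)} = 4 + 2 j$ ($s{\left(j \right)} = 5 + \left(\left(\left(j - 2\right) + 1\right) + j\right) = 5 + \left(\left(\left(-2 + j\right) + 1\right) + j\right) = 5 + \left(\left(-1 + j\right) + j\right) = 5 + \left(-1 + 2 j\right) = 4 + 2 j$)
$H{\left(u \right)} = \frac{2 u}{164 + u}$
$H{\left(s{\left(C{\left(-2,-1 - -2 \right)} \right)} \right)} + 48895 = \frac{2 \left(4 + 2 \cdot 3\right)}{164 + \left(4 + 2 \cdot 3\right)} + 48895 = \frac{2 \left(4 + 6\right)}{164 + \left(4 + 6\right)} + 48895 = 2 \cdot 10 \frac{1}{164 + 10} + 48895 = 2 \cdot 10 \cdot \frac{1}{174} + 48895 = \frac{10}{87} + 48895 = \frac{4253875}{87}$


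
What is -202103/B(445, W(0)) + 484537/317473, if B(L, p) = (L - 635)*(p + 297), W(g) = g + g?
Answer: 437821381/85717710 ≈ 5.1077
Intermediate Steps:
W(g) = 2*g
B(L, p) = (-635 + L)*(297 + p)
-202103/B(445, W(0)) + 484537/317473 = -202103/(-188595 - 1270*0 + 297*445 + 445*(2*0)) + 484537/317473 = -202103/(-188595 - 635*0 + 132165 + 445*0) + 484537*(1/317473) = -202103/(-188595 + 0 + 132165 + 0) + 484537/317473 = -202103/(-56430) + 484537/317473 = -202103*(-1/56430) + 484537/317473 = 967/270 + 484537/317473 = 437821381/85717710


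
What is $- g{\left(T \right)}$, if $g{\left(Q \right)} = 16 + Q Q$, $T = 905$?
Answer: $-819041$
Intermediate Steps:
$g{\left(Q \right)} = 16 + Q^{2}$
$- g{\left(T \right)} = - (16 + 905^{2}) = - (16 + 819025) = \left(-1\right) 819041 = -819041$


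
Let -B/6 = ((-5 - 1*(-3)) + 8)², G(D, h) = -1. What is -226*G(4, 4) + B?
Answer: 10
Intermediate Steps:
B = -216 (B = -6*((-5 - 1*(-3)) + 8)² = -6*((-5 + 3) + 8)² = -6*(-2 + 8)² = -6*6² = -6*36 = -216)
-226*G(4, 4) + B = -226*(-1) - 216 = 226 - 216 = 10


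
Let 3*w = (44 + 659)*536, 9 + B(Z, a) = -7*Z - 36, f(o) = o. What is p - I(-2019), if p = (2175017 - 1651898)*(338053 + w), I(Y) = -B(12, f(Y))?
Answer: 242547088562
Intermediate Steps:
B(Z, a) = -45 - 7*Z (B(Z, a) = -9 + (-7*Z - 36) = -9 + (-36 - 7*Z) = -45 - 7*Z)
w = 376808/3 (w = ((44 + 659)*536)/3 = (703*536)/3 = (1/3)*376808 = 376808/3 ≈ 1.2560e+5)
I(Y) = 129 (I(Y) = -(-45 - 7*12) = -(-45 - 84) = -1*(-129) = 129)
p = 242547088691 (p = (2175017 - 1651898)*(338053 + 376808/3) = 523119*(1390967/3) = 242547088691)
p - I(-2019) = 242547088691 - 1*129 = 242547088691 - 129 = 242547088562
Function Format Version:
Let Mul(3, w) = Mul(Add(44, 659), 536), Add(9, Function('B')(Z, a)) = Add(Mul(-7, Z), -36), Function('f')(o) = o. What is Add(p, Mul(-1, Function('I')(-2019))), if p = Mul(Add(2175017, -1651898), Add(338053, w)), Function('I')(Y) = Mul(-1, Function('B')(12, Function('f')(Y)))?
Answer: 242547088562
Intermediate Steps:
Function('B')(Z, a) = Add(-45, Mul(-7, Z)) (Function('B')(Z, a) = Add(-9, Add(Mul(-7, Z), -36)) = Add(-9, Add(-36, Mul(-7, Z))) = Add(-45, Mul(-7, Z)))
w = Rational(376808, 3) (w = Mul(Rational(1, 3), Mul(Add(44, 659), 536)) = Mul(Rational(1, 3), Mul(703, 536)) = Mul(Rational(1, 3), 376808) = Rational(376808, 3) ≈ 1.2560e+5)
Function('I')(Y) = 129 (Function('I')(Y) = Mul(-1, Add(-45, Mul(-7, 12))) = Mul(-1, Add(-45, -84)) = Mul(-1, -129) = 129)
p = 242547088691 (p = Mul(Add(2175017, -1651898), Add(338053, Rational(376808, 3))) = Mul(523119, Rational(1390967, 3)) = 242547088691)
Add(p, Mul(-1, Function('I')(-2019))) = Add(242547088691, Mul(-1, 129)) = Add(242547088691, -129) = 242547088562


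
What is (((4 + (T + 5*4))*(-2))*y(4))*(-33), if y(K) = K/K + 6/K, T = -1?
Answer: 3795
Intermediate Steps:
y(K) = 1 + 6/K
(((4 + (T + 5*4))*(-2))*y(4))*(-33) = (((4 + (-1 + 5*4))*(-2))*((6 + 4)/4))*(-33) = (((4 + (-1 + 20))*(-2))*((¼)*10))*(-33) = (((4 + 19)*(-2))*(5/2))*(-33) = ((23*(-2))*(5/2))*(-33) = -46*5/2*(-33) = -115*(-33) = 3795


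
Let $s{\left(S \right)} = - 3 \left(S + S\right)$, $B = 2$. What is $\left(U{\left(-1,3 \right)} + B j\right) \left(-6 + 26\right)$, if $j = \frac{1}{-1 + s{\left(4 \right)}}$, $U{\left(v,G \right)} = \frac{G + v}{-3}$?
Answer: $- \frac{224}{15} \approx -14.933$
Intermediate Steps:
$U{\left(v,G \right)} = - \frac{G}{3} - \frac{v}{3}$ ($U{\left(v,G \right)} = \left(G + v\right) \left(- \frac{1}{3}\right) = - \frac{G}{3} - \frac{v}{3}$)
$s{\left(S \right)} = - 6 S$ ($s{\left(S \right)} = - 3 \cdot 2 S = - 6 S$)
$j = - \frac{1}{25}$ ($j = \frac{1}{-1 - 24} = \frac{1}{-25} = - \frac{1}{25} \approx -0.04$)
$\left(U{\left(-1,3 \right)} + B j\right) \left(-6 + 26\right) = \left(\left(\left(- \frac{1}{3}\right) 3 - - \frac{1}{3}\right) + 2 \left(- \frac{1}{25}\right)\right) \left(-6 + 26\right) = \left(\left(-1 + \frac{1}{3}\right) - \frac{2}{25}\right) 20 = \left(- \frac{2}{3} - \frac{2}{25}\right) 20 = \left(- \frac{56}{75}\right) 20 = - \frac{224}{15}$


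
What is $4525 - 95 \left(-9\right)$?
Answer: $5380$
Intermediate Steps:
$4525 - 95 \left(-9\right) = 4525 - -855 = 4525 + 855 = 5380$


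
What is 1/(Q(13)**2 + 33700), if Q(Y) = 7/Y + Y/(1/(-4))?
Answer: 169/6142861 ≈ 2.7512e-5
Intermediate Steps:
Q(Y) = -4*Y + 7/Y (Q(Y) = 7/Y + Y/(-1/4) = 7/Y + Y*(-4) = 7/Y - 4*Y = -4*Y + 7/Y)
1/(Q(13)**2 + 33700) = 1/((-4*13 + 7/13)**2 + 33700) = 1/((-52 + 7*(1/13))**2 + 33700) = 1/((-52 + 7/13)**2 + 33700) = 1/((-669/13)**2 + 33700) = 1/(447561/169 + 33700) = 1/(6142861/169) = 169/6142861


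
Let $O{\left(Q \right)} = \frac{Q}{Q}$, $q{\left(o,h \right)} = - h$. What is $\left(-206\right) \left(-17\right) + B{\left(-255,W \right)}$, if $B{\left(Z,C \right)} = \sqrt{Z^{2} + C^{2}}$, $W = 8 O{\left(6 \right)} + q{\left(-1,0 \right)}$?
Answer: $3502 + \sqrt{65089} \approx 3757.1$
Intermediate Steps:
$O{\left(Q \right)} = 1$
$W = 8$ ($W = 8 \cdot 1 - 0 = 8 + 0 = 8$)
$B{\left(Z,C \right)} = \sqrt{C^{2} + Z^{2}}$
$\left(-206\right) \left(-17\right) + B{\left(-255,W \right)} = \left(-206\right) \left(-17\right) + \sqrt{8^{2} + \left(-255\right)^{2}} = 3502 + \sqrt{64 + 65025} = 3502 + \sqrt{65089}$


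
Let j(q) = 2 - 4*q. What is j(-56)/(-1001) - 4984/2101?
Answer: -496710/191191 ≈ -2.5980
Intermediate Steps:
j(-56)/(-1001) - 4984/2101 = (2 - 4*(-56))/(-1001) - 4984/2101 = (2 + 224)*(-1/1001) - 4984*1/2101 = 226*(-1/1001) - 4984/2101 = -226/1001 - 4984/2101 = -496710/191191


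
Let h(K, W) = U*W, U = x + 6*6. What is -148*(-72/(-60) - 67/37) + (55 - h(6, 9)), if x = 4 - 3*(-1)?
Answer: -1208/5 ≈ -241.60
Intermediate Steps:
x = 7 (x = 4 + 3 = 7)
U = 43 (U = 7 + 6*6 = 7 + 36 = 43)
h(K, W) = 43*W
-148*(-72/(-60) - 67/37) + (55 - h(6, 9)) = -148*(-72/(-60) - 67/37) + (55 - 43*9) = -148*(-72*(-1/60) - 67*1/37) + (55 - 1*387) = -148*(6/5 - 67/37) + (55 - 387) = -148*(-113/185) - 332 = 452/5 - 332 = -1208/5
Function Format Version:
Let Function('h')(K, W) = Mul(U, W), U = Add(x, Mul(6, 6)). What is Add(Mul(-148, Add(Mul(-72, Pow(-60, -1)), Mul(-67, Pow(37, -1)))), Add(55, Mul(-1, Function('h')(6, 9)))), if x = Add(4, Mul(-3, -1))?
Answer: Rational(-1208, 5) ≈ -241.60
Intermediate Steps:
x = 7 (x = Add(4, 3) = 7)
U = 43 (U = Add(7, Mul(6, 6)) = Add(7, 36) = 43)
Function('h')(K, W) = Mul(43, W)
Add(Mul(-148, Add(Mul(-72, Pow(-60, -1)), Mul(-67, Pow(37, -1)))), Add(55, Mul(-1, Function('h')(6, 9)))) = Add(Mul(-148, Add(Mul(-72, Pow(-60, -1)), Mul(-67, Pow(37, -1)))), Add(55, Mul(-1, Mul(43, 9)))) = Add(Mul(-148, Add(Mul(-72, Rational(-1, 60)), Mul(-67, Rational(1, 37)))), Add(55, Mul(-1, 387))) = Add(Mul(-148, Add(Rational(6, 5), Rational(-67, 37))), Add(55, -387)) = Add(Mul(-148, Rational(-113, 185)), -332) = Add(Rational(452, 5), -332) = Rational(-1208, 5)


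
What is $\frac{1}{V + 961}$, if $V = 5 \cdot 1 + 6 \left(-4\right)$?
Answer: $\frac{1}{942} \approx 0.0010616$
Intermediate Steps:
$V = -19$ ($V = 5 - 24 = -19$)
$\frac{1}{V + 961} = \frac{1}{-19 + 961} = \frac{1}{942}$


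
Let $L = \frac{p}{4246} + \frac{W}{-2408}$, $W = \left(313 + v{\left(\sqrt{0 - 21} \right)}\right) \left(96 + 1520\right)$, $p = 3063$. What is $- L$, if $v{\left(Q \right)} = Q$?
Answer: $\frac{267535633}{1278046} + \frac{202 i \sqrt{21}}{301} \approx 209.33 + 3.0753 i$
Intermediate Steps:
$W = 505808 + 1616 i \sqrt{21}$ ($W = \left(313 + \sqrt{0 - 21}\right) \left(96 + 1520\right) = \left(313 + \sqrt{-21}\right) 1616 = \left(313 + i \sqrt{21}\right) 1616 = 505808 + 1616 i \sqrt{21} \approx 5.0581 \cdot 10^{5} + 7405.4 i$)
$L = - \frac{267535633}{1278046} - \frac{202 i \sqrt{21}}{301}$ ($L = \frac{3063}{4246} + \frac{505808 + 1616 i \sqrt{21}}{-2408} = 3063 \cdot \frac{1}{4246} + \left(505808 + 1616 i \sqrt{21}\right) \left(- \frac{1}{2408}\right) = \frac{3063}{4246} - \left(\frac{63226}{301} + \frac{202 i \sqrt{21}}{301}\right) = - \frac{267535633}{1278046} - \frac{202 i \sqrt{21}}{301} \approx -209.33 - 3.0753 i$)
$- L = - (- \frac{267535633}{1278046} - \frac{202 i \sqrt{21}}{301}) = \frac{267535633}{1278046} + \frac{202 i \sqrt{21}}{301}$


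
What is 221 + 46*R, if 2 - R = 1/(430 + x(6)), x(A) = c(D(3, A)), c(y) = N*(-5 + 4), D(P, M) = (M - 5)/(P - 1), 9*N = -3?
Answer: 403945/1291 ≈ 312.89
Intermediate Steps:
N = -1/3 (N = (1/9)*(-3) = -1/3 ≈ -0.33333)
D(P, M) = (-5 + M)/(-1 + P)
c(y) = 1/3 (c(y) = -(-5 + 4)/3 = -1/3*(-1) = 1/3)
x(A) = 1/3
R = 2579/1291 (R = 2 - 1/(430 + 1/3) = 2 - 1/1291/3 = 2 - 1*3/1291 = 2 - 3/1291 = 2579/1291 ≈ 1.9977)
221 + 46*R = 221 + 46*(2579/1291) = 221 + 118634/1291 = 403945/1291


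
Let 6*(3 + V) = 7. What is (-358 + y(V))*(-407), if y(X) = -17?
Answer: 152625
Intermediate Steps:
V = -11/6 (V = -3 + (⅙)*7 = -3 + 7/6 = -11/6 ≈ -1.8333)
(-358 + y(V))*(-407) = (-358 - 17)*(-407) = -375*(-407) = 152625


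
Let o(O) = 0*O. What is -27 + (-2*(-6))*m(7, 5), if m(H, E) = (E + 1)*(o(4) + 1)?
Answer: 45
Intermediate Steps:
o(O) = 0
m(H, E) = 1 + E (m(H, E) = (E + 1)*(0 + 1) = (1 + E)*1 = 1 + E)
-27 + (-2*(-6))*m(7, 5) = -27 + (-2*(-6))*(1 + 5) = -27 + 12*6 = -27 + 72 = 45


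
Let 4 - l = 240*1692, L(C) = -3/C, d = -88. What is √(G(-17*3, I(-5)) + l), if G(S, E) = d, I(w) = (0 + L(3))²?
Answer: 2*I*√101541 ≈ 637.31*I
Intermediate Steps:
I(w) = 1 (I(w) = (0 - 3/3)² = (0 - 3*⅓)² = (0 - 1)² = (-1)² = 1)
G(S, E) = -88
l = -406076 (l = 4 - 240*1692 = 4 - 1*406080 = 4 - 406080 = -406076)
√(G(-17*3, I(-5)) + l) = √(-88 - 406076) = √(-406164) = 2*I*√101541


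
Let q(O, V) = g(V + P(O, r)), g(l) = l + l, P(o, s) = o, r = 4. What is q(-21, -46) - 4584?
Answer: -4718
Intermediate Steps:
g(l) = 2*l
q(O, V) = 2*O + 2*V (q(O, V) = 2*(V + O) = 2*(O + V) = 2*O + 2*V)
q(-21, -46) - 4584 = (2*(-21) + 2*(-46)) - 4584 = (-42 - 92) - 4584 = -134 - 4584 = -4718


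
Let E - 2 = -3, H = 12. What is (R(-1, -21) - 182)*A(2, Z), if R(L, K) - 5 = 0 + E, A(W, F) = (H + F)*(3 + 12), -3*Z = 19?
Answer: -15130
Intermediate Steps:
E = -1 (E = 2 - 3 = -1)
Z = -19/3 (Z = -1/3*19 = -19/3 ≈ -6.3333)
A(W, F) = 180 + 15*F (A(W, F) = (12 + F)*(3 + 12) = (12 + F)*15 = 180 + 15*F)
R(L, K) = 4 (R(L, K) = 5 + (0 - 1) = 5 - 1 = 4)
(R(-1, -21) - 182)*A(2, Z) = (4 - 182)*(180 + 15*(-19/3)) = -178*(180 - 95) = -178*85 = -15130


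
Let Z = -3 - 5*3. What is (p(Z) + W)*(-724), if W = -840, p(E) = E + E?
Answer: 634224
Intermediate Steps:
Z = -18 (Z = -3 - 15 = -18)
p(E) = 2*E
(p(Z) + W)*(-724) = (2*(-18) - 840)*(-724) = (-36 - 840)*(-724) = -876*(-724) = 634224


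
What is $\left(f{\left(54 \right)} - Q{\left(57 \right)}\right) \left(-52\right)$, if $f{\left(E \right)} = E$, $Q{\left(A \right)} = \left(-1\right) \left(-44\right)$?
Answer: $-520$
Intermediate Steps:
$Q{\left(A \right)} = 44$
$\left(f{\left(54 \right)} - Q{\left(57 \right)}\right) \left(-52\right) = \left(54 - 44\right) \left(-52\right) = 10 \left(-52\right) = -520$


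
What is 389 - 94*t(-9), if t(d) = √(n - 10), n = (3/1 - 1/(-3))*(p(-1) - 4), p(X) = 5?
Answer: 389 - 188*I*√15/3 ≈ 389.0 - 242.71*I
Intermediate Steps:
n = 10/3 (n = (3/1 - 1/(-3))*(5 - 4) = (3*1 - 1*(-⅓))*1 = (3 + ⅓)*1 = (10/3)*1 = 10/3 ≈ 3.3333)
t(d) = 2*I*√15/3 (t(d) = √(10/3 - 10) = √(-20/3) = 2*I*√15/3)
389 - 94*t(-9) = 389 - 188*I*√15/3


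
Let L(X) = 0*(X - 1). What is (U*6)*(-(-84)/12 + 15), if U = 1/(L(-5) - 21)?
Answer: -44/7 ≈ -6.2857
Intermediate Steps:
L(X) = 0 (L(X) = 0*(-1 + X) = 0)
U = -1/21 (U = 1/(0 - 21) = 1/(-21) = -1/21 ≈ -0.047619)
(U*6)*(-(-84)/12 + 15) = (-1/21*6)*(-(-84)/12 + 15) = -2*(-(-84)/12 + 15)/7 = -2*(-6*(-7/6) + 15)/7 = -2*(7 + 15)/7 = -2/7*22 = -44/7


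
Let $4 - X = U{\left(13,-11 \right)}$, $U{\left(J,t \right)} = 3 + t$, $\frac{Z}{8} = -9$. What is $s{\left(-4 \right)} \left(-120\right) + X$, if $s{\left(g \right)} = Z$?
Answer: $8652$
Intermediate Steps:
$Z = -72$ ($Z = 8 \left(-9\right) = -72$)
$s{\left(g \right)} = -72$
$X = 12$ ($X = 4 - \left(3 - 11\right) = 4 - -8 = 4 + 8 = 12$)
$s{\left(-4 \right)} \left(-120\right) + X = \left(-72\right) \left(-120\right) + 12 = 8640 + 12 = 8652$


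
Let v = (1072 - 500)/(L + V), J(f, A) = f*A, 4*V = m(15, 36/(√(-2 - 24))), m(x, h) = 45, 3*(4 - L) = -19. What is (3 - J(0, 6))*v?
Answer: 20592/259 ≈ 79.506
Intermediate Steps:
L = 31/3 (L = 4 - ⅓*(-19) = 4 + 19/3 = 31/3 ≈ 10.333)
V = 45/4 (V = (¼)*45 = 45/4 ≈ 11.250)
J(f, A) = A*f
v = 6864/259 (v = (1072 - 500)/(31/3 + 45/4) = 572/(259/12) = 572*(12/259) = 6864/259 ≈ 26.502)
(3 - J(0, 6))*v = (3 - 6*0)*(6864/259) = (3 - 1*0)*(6864/259) = (3 + 0)*(6864/259) = 3*(6864/259) = 20592/259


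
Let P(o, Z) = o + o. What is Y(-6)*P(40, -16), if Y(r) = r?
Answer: -480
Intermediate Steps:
P(o, Z) = 2*o
Y(-6)*P(40, -16) = -12*40 = -6*80 = -480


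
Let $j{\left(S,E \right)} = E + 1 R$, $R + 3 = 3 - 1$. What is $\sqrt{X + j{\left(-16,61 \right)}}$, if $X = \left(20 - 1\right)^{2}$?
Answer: $\sqrt{421} \approx 20.518$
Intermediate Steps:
$X = 361$ ($X = 19^{2} = 361$)
$R = -1$ ($R = -3 + \left(3 - 1\right) = -3 + 2 = -1$)
$j{\left(S,E \right)} = -1 + E$ ($j{\left(S,E \right)} = E + 1 \left(-1\right) = E - 1 = -1 + E$)
$\sqrt{X + j{\left(-16,61 \right)}} = \sqrt{361 + \left(-1 + 61\right)} = \sqrt{361 + 60} = \sqrt{421}$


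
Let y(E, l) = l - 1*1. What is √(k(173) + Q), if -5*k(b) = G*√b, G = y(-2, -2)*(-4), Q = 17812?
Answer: 2*√(111325 - 15*√173)/5 ≈ 133.34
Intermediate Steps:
y(E, l) = -1 + l (y(E, l) = l - 1 = -1 + l)
G = 12 (G = (-1 - 2)*(-4) = -3*(-4) = 12)
k(b) = -12*√b/5
√(k(173) + Q) = √(-12*√173/5 + 17812) = √(17812 - 12*√173/5)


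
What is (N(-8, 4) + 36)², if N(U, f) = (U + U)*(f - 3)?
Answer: 400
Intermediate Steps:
N(U, f) = 2*U*(-3 + f) (N(U, f) = (2*U)*(-3 + f) = 2*U*(-3 + f))
(N(-8, 4) + 36)² = (2*(-8)*(-3 + 4) + 36)² = (2*(-8)*1 + 36)² = (-16 + 36)² = 20² = 400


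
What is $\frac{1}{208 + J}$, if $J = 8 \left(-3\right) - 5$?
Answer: $\frac{1}{179} \approx 0.0055866$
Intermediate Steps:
$J = -29$ ($J = -24 - 5 = -29$)
$\frac{1}{208 + J} = \frac{1}{208 - 29} = \frac{1}{179}$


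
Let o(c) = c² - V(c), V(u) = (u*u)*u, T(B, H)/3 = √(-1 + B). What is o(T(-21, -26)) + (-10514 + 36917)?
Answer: 26205 + 594*I*√22 ≈ 26205.0 + 2786.1*I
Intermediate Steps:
T(B, H) = 3*√(-1 + B)
V(u) = u³ (V(u) = u²*u = u³)
o(c) = c² - c³
o(T(-21, -26)) + (-10514 + 36917) = (3*√(-1 - 21))²*(1 - 3*√(-1 - 21)) + (-10514 + 36917) = (3*√(-22))²*(1 - 3*√(-22)) + 26403 = (3*(I*√22))²*(1 - 3*I*√22) + 26403 = (3*I*√22)²*(1 - 3*I*√22) + 26403 = -198*(1 - 3*I*√22) + 26403 = (-198 + 594*I*√22) + 26403 = 26205 + 594*I*√22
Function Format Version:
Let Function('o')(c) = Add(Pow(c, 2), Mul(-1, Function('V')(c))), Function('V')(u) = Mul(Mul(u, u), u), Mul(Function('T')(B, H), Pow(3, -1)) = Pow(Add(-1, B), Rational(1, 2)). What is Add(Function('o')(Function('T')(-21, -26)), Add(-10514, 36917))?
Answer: Add(26205, Mul(594, I, Pow(22, Rational(1, 2)))) ≈ Add(26205., Mul(2786.1, I))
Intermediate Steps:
Function('T')(B, H) = Mul(3, Pow(Add(-1, B), Rational(1, 2)))
Function('V')(u) = Pow(u, 3) (Function('V')(u) = Mul(Pow(u, 2), u) = Pow(u, 3))
Function('o')(c) = Add(Pow(c, 2), Mul(-1, Pow(c, 3)))
Add(Function('o')(Function('T')(-21, -26)), Add(-10514, 36917)) = Add(Mul(Pow(Mul(3, Pow(Add(-1, -21), Rational(1, 2))), 2), Add(1, Mul(-1, Mul(3, Pow(Add(-1, -21), Rational(1, 2)))))), Add(-10514, 36917)) = Add(Mul(Pow(Mul(3, Pow(-22, Rational(1, 2))), 2), Add(1, Mul(-1, Mul(3, Pow(-22, Rational(1, 2)))))), 26403) = Add(Mul(Pow(Mul(3, Mul(I, Pow(22, Rational(1, 2)))), 2), Add(1, Mul(-1, Mul(3, Mul(I, Pow(22, Rational(1, 2))))))), 26403) = Add(Mul(Pow(Mul(3, I, Pow(22, Rational(1, 2))), 2), Add(1, Mul(-1, Mul(3, I, Pow(22, Rational(1, 2)))))), 26403) = Add(Mul(-198, Add(1, Mul(-3, I, Pow(22, Rational(1, 2))))), 26403) = Add(Add(-198, Mul(594, I, Pow(22, Rational(1, 2)))), 26403) = Add(26205, Mul(594, I, Pow(22, Rational(1, 2))))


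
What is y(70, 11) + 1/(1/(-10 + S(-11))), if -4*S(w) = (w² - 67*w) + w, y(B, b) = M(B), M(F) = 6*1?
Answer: -863/4 ≈ -215.75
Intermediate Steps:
M(F) = 6
y(B, b) = 6
S(w) = -w²/4 + 33*w/2 (S(w) = -((w² - 67*w) + w)/4 = -(w² - 66*w)/4 = -w²/4 + 33*w/2)
y(70, 11) + 1/(1/(-10 + S(-11))) = 6 + 1/(1/(-10 + (¼)*(-11)*(66 - 1*(-11)))) = 6 + 1/(1/(-10 + (¼)*(-11)*(66 + 11))) = 6 + 1/(1/(-10 + (¼)*(-11)*77)) = 6 + 1/(1/(-10 - 847/4)) = 6 + 1/(1/(-887/4)) = 6 + 1/(-4/887) = 6 - 887/4 = -863/4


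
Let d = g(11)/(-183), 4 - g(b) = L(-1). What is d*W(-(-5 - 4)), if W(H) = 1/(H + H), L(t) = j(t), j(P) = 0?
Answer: -2/1647 ≈ -0.0012143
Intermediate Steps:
L(t) = 0
g(b) = 4 (g(b) = 4 - 1*0 = 4 + 0 = 4)
d = -4/183 (d = 4/(-183) = 4*(-1/183) = -4/183 ≈ -0.021858)
W(H) = 1/(2*H)
d*W(-(-5 - 4)) = -2/(183*((-(-5 - 4)))) = -2/(183*((-1*(-9)))) = -2/(183*9) = -4/183*1/18 = -2/1647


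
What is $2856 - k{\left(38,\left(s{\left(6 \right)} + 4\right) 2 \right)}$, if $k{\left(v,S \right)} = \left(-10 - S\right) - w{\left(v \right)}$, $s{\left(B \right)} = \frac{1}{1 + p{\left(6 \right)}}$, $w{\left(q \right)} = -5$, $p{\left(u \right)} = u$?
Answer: $\frac{20085}{7} \approx 2869.3$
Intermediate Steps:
$s{\left(B \right)} = \frac{1}{7}$ ($s{\left(B \right)} = \frac{1}{1 + 6} = \frac{1}{7}$)
$k{\left(v,S \right)} = -5 - S$ ($k{\left(v,S \right)} = \left(-10 - S\right) - -5 = \left(-10 - S\right) + 5 = -5 - S$)
$2856 - k{\left(38,\left(s{\left(6 \right)} + 4\right) 2 \right)} = 2856 - \left(-5 - \left(\frac{1}{7} + 4\right) 2\right) = 2856 - \left(-5 - \frac{29}{7} \cdot 2\right) = 2856 - \left(-5 - \frac{58}{7}\right) = 2856 - - \frac{93}{7} = 2856 + \frac{93}{7} = \frac{20085}{7}$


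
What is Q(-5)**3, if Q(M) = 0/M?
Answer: 0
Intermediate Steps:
Q(M) = 0
Q(-5)**3 = 0**3 = 0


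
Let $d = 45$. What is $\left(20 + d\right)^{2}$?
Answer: $4225$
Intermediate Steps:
$\left(20 + d\right)^{2} = \left(20 + 45\right)^{2} = 65^{2} = 4225$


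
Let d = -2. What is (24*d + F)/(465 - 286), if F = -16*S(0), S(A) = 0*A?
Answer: -48/179 ≈ -0.26816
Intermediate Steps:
S(A) = 0
F = 0 (F = -16*0 = 0)
(24*d + F)/(465 - 286) = (24*(-2) + 0)/(465 - 286) = (-48 + 0)/179 = -48*1/179 = -48/179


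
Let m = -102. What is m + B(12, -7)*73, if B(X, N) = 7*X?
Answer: 6030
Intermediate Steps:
m + B(12, -7)*73 = -102 + (7*12)*73 = -102 + 84*73 = -102 + 6132 = 6030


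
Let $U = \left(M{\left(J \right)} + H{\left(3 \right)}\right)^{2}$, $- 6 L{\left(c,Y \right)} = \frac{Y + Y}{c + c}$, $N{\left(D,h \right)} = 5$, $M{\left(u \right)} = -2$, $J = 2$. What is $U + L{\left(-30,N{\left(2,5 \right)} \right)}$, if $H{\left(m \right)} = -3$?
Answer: $\frac{901}{36} \approx 25.028$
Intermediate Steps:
$L{\left(c,Y \right)} = - \frac{Y}{6 c}$ ($L{\left(c,Y \right)} = - \frac{\left(Y + Y\right) \frac{1}{c + c}}{6} = - \frac{2 Y \frac{1}{2 c}}{6} = - \frac{Y \frac{1}{c}}{6} = - \frac{Y}{6 c}$)
$U = 25$ ($U = \left(-2 - 3\right)^{2} = \left(-5\right)^{2} = 25$)
$U + L{\left(-30,N{\left(2,5 \right)} \right)} = 25 - \frac{5}{6 \left(-30\right)} = 25 - \frac{5}{6} \left(- \frac{1}{30}\right) = 25 + \frac{1}{36} = \frac{901}{36}$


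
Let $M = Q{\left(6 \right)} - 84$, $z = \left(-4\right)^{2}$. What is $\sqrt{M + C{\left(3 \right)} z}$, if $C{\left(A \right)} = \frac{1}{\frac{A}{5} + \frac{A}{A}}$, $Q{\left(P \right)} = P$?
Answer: $2 i \sqrt{17} \approx 8.2462 i$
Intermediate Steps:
$z = 16$
$M = -78$ ($M = 6 - 84 = -78$)
$C{\left(A \right)} = \frac{1}{1 + \frac{A}{5}}$ ($C{\left(A \right)} = \frac{1}{A \frac{1}{5} + 1} = \frac{1}{\frac{A}{5} + 1} = \frac{1}{1 + \frac{A}{5}}$)
$\sqrt{M + C{\left(3 \right)} z} = \sqrt{-78 + \frac{5}{5 + 3} \cdot 16} = \sqrt{-78 + \frac{5}{8} \cdot 16} = \sqrt{-78 + 10} = \sqrt{-68} = 2 i \sqrt{17}$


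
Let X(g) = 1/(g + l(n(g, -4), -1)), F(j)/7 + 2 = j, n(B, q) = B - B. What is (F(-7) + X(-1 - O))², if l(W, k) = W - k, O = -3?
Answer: 35344/9 ≈ 3927.1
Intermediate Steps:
n(B, q) = 0
F(j) = -14 + 7*j
X(g) = 1/(1 + g) (X(g) = 1/(g + (0 - 1*(-1))) = 1/(g + (0 + 1)) = 1/(g + 1) = 1/(1 + g))
(F(-7) + X(-1 - O))² = ((-14 + 7*(-7)) + 1/(1 + (-1 - 1*(-3))))² = ((-14 - 49) + 1/(1 + (-1 + 3)))² = (-63 + 1/(1 + 2))² = (-63 + 1/3)² = (-63 + ⅓)² = (-188/3)² = 35344/9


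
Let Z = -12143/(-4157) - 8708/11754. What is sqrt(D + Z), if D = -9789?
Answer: 2*I*sqrt(162259644343317887)/8143563 ≈ 98.928*I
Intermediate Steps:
Z = 53264833/24430689 (Z = -12143*(-1/4157) - 8708*1/11754 = 12143/4157 - 4354/5877 = 53264833/24430689 ≈ 2.1802)
sqrt(D + Z) = sqrt(-9789 + 53264833/24430689) = sqrt(-239098749788/24430689) = 2*I*sqrt(162259644343317887)/8143563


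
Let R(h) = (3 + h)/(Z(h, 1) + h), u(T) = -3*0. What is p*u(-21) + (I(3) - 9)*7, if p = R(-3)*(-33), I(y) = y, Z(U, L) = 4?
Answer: -42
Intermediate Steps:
u(T) = 0
R(h) = (3 + h)/(4 + h)
p = 0 (p = ((3 - 3)/(4 - 3))*(-33) = (0/1)*(-33) = (1*0)*(-33) = 0*(-33) = 0)
p*u(-21) + (I(3) - 9)*7 = 0*0 + (3 - 9)*7 = 0 - 6*7 = 0 - 42 = -42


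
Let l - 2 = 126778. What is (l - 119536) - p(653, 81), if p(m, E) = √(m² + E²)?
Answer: 7244 - √432970 ≈ 6586.0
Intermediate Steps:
l = 126780 (l = 2 + 126778 = 126780)
p(m, E) = √(E² + m²)
(l - 119536) - p(653, 81) = (126780 - 119536) - √(81² + 653²) = 7244 - √(6561 + 426409) = 7244 - √432970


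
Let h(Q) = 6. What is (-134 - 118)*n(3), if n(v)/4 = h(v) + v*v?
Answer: -15120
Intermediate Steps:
n(v) = 24 + 4*v**2 (n(v) = 4*(6 + v*v) = 4*(6 + v**2) = 24 + 4*v**2)
(-134 - 118)*n(3) = (-134 - 118)*(24 + 4*3**2) = -252*(24 + 4*9) = -252*(24 + 36) = -252*60 = -15120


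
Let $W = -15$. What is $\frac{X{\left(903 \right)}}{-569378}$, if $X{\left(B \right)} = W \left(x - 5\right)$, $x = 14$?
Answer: $\frac{135}{569378} \approx 0.0002371$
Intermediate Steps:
$X{\left(B \right)} = -135$ ($X{\left(B \right)} = - 15 \left(14 - 5\right) = \left(-15\right) 9 = -135$)
$\frac{X{\left(903 \right)}}{-569378} = - \frac{135}{-569378} = \left(-135\right) \left(- \frac{1}{569378}\right) = \frac{135}{569378}$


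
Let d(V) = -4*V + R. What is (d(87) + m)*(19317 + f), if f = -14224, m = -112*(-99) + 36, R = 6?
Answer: 54912726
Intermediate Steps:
m = 11124 (m = 11088 + 36 = 11124)
d(V) = 6 - 4*V (d(V) = -4*V + 6 = 6 - 4*V)
(d(87) + m)*(19317 + f) = ((6 - 4*87) + 11124)*(19317 - 14224) = ((6 - 348) + 11124)*5093 = (-342 + 11124)*5093 = 10782*5093 = 54912726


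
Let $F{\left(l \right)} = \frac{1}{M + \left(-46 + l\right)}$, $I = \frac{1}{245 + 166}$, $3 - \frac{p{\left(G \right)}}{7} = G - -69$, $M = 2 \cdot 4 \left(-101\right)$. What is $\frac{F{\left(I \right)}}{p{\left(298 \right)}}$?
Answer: $\frac{411}{894330164} \approx 4.5956 \cdot 10^{-7}$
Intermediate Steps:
$M = -808$ ($M = 8 \left(-101\right) = -808$)
$p{\left(G \right)} = -462 - 7 G$ ($p{\left(G \right)} = 21 - 7 \left(G - -69\right) = 21 - 7 \left(G + 69\right) = 21 - 7 \left(69 + G\right) = 21 - \left(483 + 7 G\right) = -462 - 7 G$)
$I = \frac{1}{411} \approx 0.0024331$
$F{\left(l \right)} = \frac{1}{-854 + l}$ ($F{\left(l \right)} = \frac{1}{-808 + \left(-46 + l\right)} = \frac{1}{-854 + l}$)
$\frac{F{\left(I \right)}}{p{\left(298 \right)}} = \frac{1}{\left(-854 + \frac{1}{411}\right) \left(-462 - 2086\right)} = \frac{1}{\left(- \frac{350993}{411}\right) \left(-462 - 2086\right)} = - \frac{411}{350993 \left(-2548\right)} = \left(- \frac{411}{350993}\right) \left(- \frac{1}{2548}\right) = \frac{411}{894330164}$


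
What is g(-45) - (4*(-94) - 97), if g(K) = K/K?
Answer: 474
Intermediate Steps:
g(K) = 1
g(-45) - (4*(-94) - 97) = 1 - (4*(-94) - 97) = 1 - (-376 - 97) = 1 - 1*(-473) = 1 + 473 = 474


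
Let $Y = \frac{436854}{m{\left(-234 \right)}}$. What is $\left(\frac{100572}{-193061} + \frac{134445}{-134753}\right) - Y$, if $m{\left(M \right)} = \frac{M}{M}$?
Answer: $- \frac{11365036122041643}{26015548933} \approx -4.3686 \cdot 10^{5}$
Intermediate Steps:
$m{\left(M \right)} = 1$
$Y = 436854$ ($Y = \frac{436854}{1} = 436854 \cdot 1 = 436854$)
$\left(\frac{100572}{-193061} + \frac{134445}{-134753}\right) - Y = \left(\frac{100572}{-193061} + \frac{134445}{-134753}\right) - 436854 = \left(100572 \left(- \frac{1}{193061}\right) + 134445 \left(- \frac{1}{134753}\right)\right) - 436854 = \left(- \frac{100572}{193061} - \frac{134445}{134753}\right) - 436854 = - \frac{39508464861}{26015548933} - 436854 = - \frac{11365036122041643}{26015548933}$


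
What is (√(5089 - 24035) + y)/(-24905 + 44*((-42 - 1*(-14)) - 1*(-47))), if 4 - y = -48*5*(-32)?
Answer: 7676/24069 - I*√18946/24069 ≈ 0.31892 - 0.0057187*I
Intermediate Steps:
y = -7676 (y = 4 - (-48*5)*(-32) = 4 - (-240)*(-32) = 4 - 1*7680 = 4 - 7680 = -7676)
(√(5089 - 24035) + y)/(-24905 + 44*((-42 - 1*(-14)) - 1*(-47))) = (√(5089 - 24035) - 7676)/(-24905 + 44*((-42 - 1*(-14)) - 1*(-47))) = (√(-18946) - 7676)/(-24905 + 44*((-42 + 14) + 47)) = (I*√18946 - 7676)/(-24905 + 44*(-28 + 47)) = (-7676 + I*√18946)/(-24905 + 44*19) = (-7676 + I*√18946)/(-24905 + 836) = (-7676 + I*√18946)/(-24069) = (-7676 + I*√18946)*(-1/24069) = 7676/24069 - I*√18946/24069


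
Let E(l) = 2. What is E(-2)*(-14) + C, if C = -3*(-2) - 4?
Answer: -26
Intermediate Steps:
C = 2 (C = 6 - 4 = 2)
E(-2)*(-14) + C = 2*(-14) + 2 = -28 + 2 = -26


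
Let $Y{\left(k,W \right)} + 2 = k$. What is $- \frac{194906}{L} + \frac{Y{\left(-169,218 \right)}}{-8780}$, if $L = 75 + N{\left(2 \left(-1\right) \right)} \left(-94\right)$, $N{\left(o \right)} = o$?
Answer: $- \frac{1711229707}{2309140} \approx -741.07$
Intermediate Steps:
$Y{\left(k,W \right)} = -2 + k$
$L = 263$ ($L = 75 + 2 \left(-1\right) \left(-94\right) = 75 - -188 = 75 + 188 = 263$)
$- \frac{194906}{L} + \frac{Y{\left(-169,218 \right)}}{-8780} = - \frac{194906}{263} + \frac{-2 - 169}{-8780} = \left(-194906\right) \frac{1}{263} - - \frac{171}{8780} = - \frac{194906}{263} + \frac{171}{8780} = - \frac{1711229707}{2309140}$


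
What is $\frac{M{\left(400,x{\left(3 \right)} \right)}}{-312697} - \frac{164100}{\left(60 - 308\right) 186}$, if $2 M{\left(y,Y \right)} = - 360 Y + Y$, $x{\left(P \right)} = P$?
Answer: $\frac{138006499}{38774428} \approx 3.5592$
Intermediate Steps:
$M{\left(y,Y \right)} = - \frac{359 Y}{2}$ ($M{\left(y,Y \right)} = \frac{- 360 Y + Y}{2} = \frac{\left(-359\right) Y}{2} = - \frac{359 Y}{2}$)
$\frac{M{\left(400,x{\left(3 \right)} \right)}}{-312697} - \frac{164100}{\left(60 - 308\right) 186} = \frac{\left(- \frac{359}{2}\right) 3}{-312697} - \frac{164100}{\left(60 - 308\right) 186} = \left(- \frac{1077}{2}\right) \left(- \frac{1}{312697}\right) - \frac{164100}{\left(-248\right) 186} = \frac{1077}{625394} - \frac{164100}{-46128} = \frac{1077}{625394} - - \frac{13675}{3844} = \frac{1077}{625394} + \frac{13675}{3844} = \frac{138006499}{38774428}$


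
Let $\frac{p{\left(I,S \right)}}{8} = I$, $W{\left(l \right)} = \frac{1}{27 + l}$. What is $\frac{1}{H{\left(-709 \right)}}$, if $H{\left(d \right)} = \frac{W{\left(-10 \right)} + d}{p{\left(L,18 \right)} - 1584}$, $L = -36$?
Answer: $\frac{7956}{3013} \approx 2.6406$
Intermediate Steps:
$p{\left(I,S \right)} = 8 I$
$H{\left(d \right)} = - \frac{1}{31824} - \frac{d}{1872}$ ($H{\left(d \right)} = \frac{\frac{1}{27 - 10} + d}{8 \left(-36\right) - 1584} = \frac{\frac{1}{17} + d}{-288 - 1584} = \frac{\frac{1}{17} + d}{-1872} = \left(\frac{1}{17} + d\right) \left(- \frac{1}{1872}\right) = - \frac{1}{31824} - \frac{d}{1872}$)
$\frac{1}{H{\left(-709 \right)}} = \frac{1}{- \frac{1}{31824} - - \frac{709}{1872}} = \frac{1}{- \frac{1}{31824} + \frac{709}{1872}} = \frac{1}{\frac{3013}{7956}} = \frac{7956}{3013}$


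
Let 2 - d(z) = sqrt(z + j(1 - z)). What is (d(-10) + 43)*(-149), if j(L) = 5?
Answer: -6705 + 149*I*sqrt(5) ≈ -6705.0 + 333.17*I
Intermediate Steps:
d(z) = 2 - sqrt(5 + z) (d(z) = 2 - sqrt(z + 5) = 2 - sqrt(5 + z))
(d(-10) + 43)*(-149) = ((2 - sqrt(5 - 10)) + 43)*(-149) = ((2 - sqrt(-5)) + 43)*(-149) = ((2 - I*sqrt(5)) + 43)*(-149) = (45 - I*sqrt(5))*(-149) = -6705 + 149*I*sqrt(5)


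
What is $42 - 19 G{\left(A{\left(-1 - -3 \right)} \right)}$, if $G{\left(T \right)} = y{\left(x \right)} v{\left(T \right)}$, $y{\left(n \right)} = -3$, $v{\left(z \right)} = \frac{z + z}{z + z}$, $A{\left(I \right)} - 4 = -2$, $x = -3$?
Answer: $99$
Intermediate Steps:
$A{\left(I \right)} = 2$ ($A{\left(I \right)} = 4 - 2 = 2$)
$v{\left(z \right)} = 1$ ($v{\left(z \right)} = \frac{2 z}{2 z} = 2 z \frac{1}{2 z} = 1$)
$G{\left(T \right)} = -3$ ($G{\left(T \right)} = \left(-3\right) 1 = -3$)
$42 - 19 G{\left(A{\left(-1 - -3 \right)} \right)} = 42 - -57 = 42 + 57 = 99$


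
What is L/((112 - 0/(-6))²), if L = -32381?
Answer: -32381/12544 ≈ -2.5814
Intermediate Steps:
L/((112 - 0/(-6))²) = -32381/(112 - 0/(-6))² = -32381/(112 - 0*(-1)/6)² = -32381/(112 - 15*0)² = -32381/(112 + 0)² = -32381/(112²) = -32381/12544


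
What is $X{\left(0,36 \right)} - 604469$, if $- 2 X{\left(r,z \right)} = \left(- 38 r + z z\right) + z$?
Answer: $-605135$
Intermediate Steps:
$X{\left(r,z \right)} = 19 r - \frac{z}{2} - \frac{z^{2}}{2}$ ($X{\left(r,z \right)} = - \frac{\left(- 38 r + z z\right) + z}{2} = - \frac{\left(- 38 r + z^{2}\right) + z}{2} = - \frac{\left(z^{2} - 38 r\right) + z}{2} = - \frac{z + z^{2} - 38 r}{2} = 19 r - \frac{z}{2} - \frac{z^{2}}{2}$)
$X{\left(0,36 \right)} - 604469 = \left(19 \cdot 0 - 18 - \frac{36^{2}}{2}\right) - 604469 = \left(0 - 18 - 648\right) - 604469 = -666 - 604469 = -605135$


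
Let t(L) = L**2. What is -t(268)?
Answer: -71824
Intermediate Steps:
-t(268) = -1*268**2 = -1*71824 = -71824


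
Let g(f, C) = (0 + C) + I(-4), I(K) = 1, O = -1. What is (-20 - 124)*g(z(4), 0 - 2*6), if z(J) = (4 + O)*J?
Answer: 1584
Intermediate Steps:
z(J) = 3*J (z(J) = (4 - 1)*J = 3*J)
g(f, C) = 1 + C (g(f, C) = (0 + C) + 1 = C + 1 = 1 + C)
(-20 - 124)*g(z(4), 0 - 2*6) = (-20 - 124)*(1 + (0 - 2*6)) = -144*(1 + (0 - 12)) = -144*(1 - 12) = -144*(-11) = 1584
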